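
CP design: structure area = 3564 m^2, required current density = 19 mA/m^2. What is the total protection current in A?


I = area * current density, then convert mA → A (÷1000)
I = 3564 * 19 / 1000 = 67.72 A

67.72 A


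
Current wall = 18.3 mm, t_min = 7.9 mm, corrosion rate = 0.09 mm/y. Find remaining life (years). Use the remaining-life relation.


Apply the remaining-life relation: RL = (t_current − t_min) / CR
RL = (18.3 − 7.9) / 0.09 = 10.4 / 0.09 = 115.6 years

115.6 years


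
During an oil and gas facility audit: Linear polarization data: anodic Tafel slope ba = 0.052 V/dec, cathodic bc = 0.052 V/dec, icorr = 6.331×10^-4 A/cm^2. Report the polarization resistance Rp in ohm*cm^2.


Apply the Stern-Geary equation: Rp = ba*bc / (2.303*icorr*(ba+bc))
ba*bc = 0.052*0.052 = 0.002704
ba+bc = 0.104; 2.303*icorr*(ba+bc) = 2.303*6.331×10^-4*0.104 = 1.5163505×10^-4
Rp = 0.002704 / 1.5163505×10^-4 = 17.8 ohm*cm^2

17.8 ohm*cm^2


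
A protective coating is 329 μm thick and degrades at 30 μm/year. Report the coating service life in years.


Service life = thickness / degradation rate
Life = 329 / 30 = 11.0 years

11.0 years


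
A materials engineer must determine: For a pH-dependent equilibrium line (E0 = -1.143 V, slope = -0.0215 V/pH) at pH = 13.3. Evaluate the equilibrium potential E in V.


Apply the Pourbaix line equation: E = E0 + slope*pH
E = -1.143 + (-0.0215)*13.3 = -1.143 + (-0.28595) = -1.42895 V
Rounded to 4 decimal places: E = -1.4290 V

-1.4290 V


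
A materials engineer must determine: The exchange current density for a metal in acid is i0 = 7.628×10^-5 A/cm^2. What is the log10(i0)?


i0 = 7.628×10^-5 A/cm^2
log10(i0) = -4.118

-4.118


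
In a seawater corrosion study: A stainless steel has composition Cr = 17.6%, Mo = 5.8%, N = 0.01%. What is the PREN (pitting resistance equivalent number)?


Apply the PREN formula: PREN = Cr + 3.3*Mo + 16*N
PREN = 17.6 + 3.3*5.8 + 16*0.01
PREN = 17.6 + 19.14 + 0.16 = 36.9

36.9


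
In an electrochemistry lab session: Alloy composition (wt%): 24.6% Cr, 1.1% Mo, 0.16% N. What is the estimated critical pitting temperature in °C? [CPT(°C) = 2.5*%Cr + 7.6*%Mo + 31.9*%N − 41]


Apply the ASTM G48 empirical CPT estimate: CPT(°C) = 2.5*%Cr + 7.6*%Mo + 31.9*%N − 41
2.5*24.6 = 61.5; 7.6*1.1 = 8.36; 31.9*0.16 = 5.104
CPT = 61.5 + 8.36 + 5.104 − 41 = 33.964 °C
Rounded to 0.1 °C: CPT ≈ 34.0 °C

34.0 °C


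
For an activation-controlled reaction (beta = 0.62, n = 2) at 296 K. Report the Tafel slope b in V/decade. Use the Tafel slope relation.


Apply the Tafel slope relation: b = 2.303*R*T/(beta*n*F)
Numerator: 2.303 * 8.314 * 296 = 5667.55
Denominator: 0.62 * 2 * 96485 = 119641.4
b = 5667.55 / 119641.4 = 0.047 V/decade

0.047 V/decade


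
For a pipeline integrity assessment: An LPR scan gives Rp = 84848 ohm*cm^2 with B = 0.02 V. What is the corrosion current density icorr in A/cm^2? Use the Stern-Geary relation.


Apply the Stern-Geary relation: icorr = B / Rp
icorr = 0.02 / 84848 = 2.357×10^-7 A/cm^2

2.357×10^-7 A/cm^2


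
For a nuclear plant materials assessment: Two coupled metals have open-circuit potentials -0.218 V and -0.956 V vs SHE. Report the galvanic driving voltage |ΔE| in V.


Driving voltage is the absolute potential difference.
|ΔE| = |-0.218 − (-0.956)| = 0.738 V

0.738 V


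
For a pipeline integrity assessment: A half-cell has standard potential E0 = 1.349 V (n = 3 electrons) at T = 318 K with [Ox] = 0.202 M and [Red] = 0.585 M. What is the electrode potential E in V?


Apply the Nernst equation: E = E0 + (RT/nF)*ln([Ox]/[Red])
Step 1: RT/nF = 8.314*318/(3*96485) = 0.0091339 V
Step 2: [Ox]/[Red] = 0.202/0.585 = 0.345299
Step 3: ln(0.345299) = -1.063345
Step 4: correction = 0.0091339 * -1.063345 = -0.0097 V
E = 1.349 + -0.0097 = 1.3393 V

1.3393 V


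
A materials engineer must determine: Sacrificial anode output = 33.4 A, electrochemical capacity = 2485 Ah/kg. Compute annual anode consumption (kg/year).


Annual consumption = current * hours per year / capacity
Rate = 33.4 * 8760 / 2485 = 117.7 kg/year

117.7 kg/year


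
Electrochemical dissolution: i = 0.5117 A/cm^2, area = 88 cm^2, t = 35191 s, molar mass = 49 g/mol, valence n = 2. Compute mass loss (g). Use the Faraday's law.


Apply Faraday's law: m = i*A*t*M / (n*F)
Total charge passed Q = i*A*t = 0.5117*88*35191 = 1584636.6536 C
m = Q*M/(n*F) = 1584636.6536*49/(2*96485) = 402.37962 g

402.37962 g


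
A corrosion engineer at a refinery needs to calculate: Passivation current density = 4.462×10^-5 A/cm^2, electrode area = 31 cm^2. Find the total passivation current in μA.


I = i_pass * A, then convert A → μA (×10^6)
I = 4.462×10^-5 * 31 * 10^6 = 1383.22 μA

1383.22 μA


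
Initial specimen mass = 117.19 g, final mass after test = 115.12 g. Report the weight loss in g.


Weight loss = initial − final
WL = 117.19 − 115.12 = 2.07 g

2.07 g


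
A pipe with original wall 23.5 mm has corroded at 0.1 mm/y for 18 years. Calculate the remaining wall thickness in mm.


Remaining wall = original − CR × time
t = 23.5 − 0.1*18 = 23.5 − 1.8 = 21.7 mm

21.7 mm


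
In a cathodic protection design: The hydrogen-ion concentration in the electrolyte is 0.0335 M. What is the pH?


pH = −log10[H+]
pH = −log10(0.0335) = 1.47

1.47


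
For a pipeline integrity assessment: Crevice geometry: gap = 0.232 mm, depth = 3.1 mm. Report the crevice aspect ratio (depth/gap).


Aspect ratio = depth / gap
Ratio = 3.1 / 0.232 = 13.4

13.4


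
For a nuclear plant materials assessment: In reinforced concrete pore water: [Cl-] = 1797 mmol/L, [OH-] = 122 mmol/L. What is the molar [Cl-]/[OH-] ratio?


Threshold parameter = [Cl-] / [OH-] (molar basis; both in mmol/L, so units cancel)
Ratio = 1797 / 122 = 14.73

14.73


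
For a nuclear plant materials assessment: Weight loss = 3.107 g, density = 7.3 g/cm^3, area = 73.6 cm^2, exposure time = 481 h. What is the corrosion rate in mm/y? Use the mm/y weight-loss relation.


Apply the mm/y weight-loss relation: CR = 87600 * W / (D * A * T)
Numerator: 87600 * 3.107 = 272173.2
Denominator: 7.3 * 73.6 * 481 = 258431.68
CR = 272173.2 / 258431.68 = 1.053173 mm/y

1.053173 mm/y


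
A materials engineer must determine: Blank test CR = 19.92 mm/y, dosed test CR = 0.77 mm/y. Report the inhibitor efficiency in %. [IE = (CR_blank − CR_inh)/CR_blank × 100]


Apply the inhibitor-efficiency definition: IE = (CR_blank − CR_inh)/CR_blank × 100
IE = (19.92 − 0.77) / 19.92 × 100
IE = 19.15 / 19.92 × 100 = 96.1 %

96.1 %


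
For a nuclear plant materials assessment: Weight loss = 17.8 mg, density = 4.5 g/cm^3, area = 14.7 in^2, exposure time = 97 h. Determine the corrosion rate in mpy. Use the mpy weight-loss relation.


Apply the mpy weight-loss relation: CR = 534 * W / (D * A * T)
Numerator: 534 * 17.8 = 9505.2
Denominator: 4.5 * 14.7 * 97 = 6416.55
CR = 9505.2 / 6416.55 = 1.48136 mpy

1.48136 mpy


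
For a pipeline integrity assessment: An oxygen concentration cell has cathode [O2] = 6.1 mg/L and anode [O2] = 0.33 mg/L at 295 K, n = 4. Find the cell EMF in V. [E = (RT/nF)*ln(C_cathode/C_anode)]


Apply the Nernst concentration-cell relation: E = (RT/nF)*ln(C_cathode/C_anode)
RT/nF = 8.314*295/(4*96485) = 0.00635495 V
ln(6.1/0.33) = 2.91695
E = 0.00635495 * 2.91695 = 0.01854 V

0.01854 V


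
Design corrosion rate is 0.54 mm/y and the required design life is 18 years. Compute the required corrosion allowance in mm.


Corrosion allowance = CR × design life
CA = 0.54 * 18 = 9.72 mm

9.72 mm


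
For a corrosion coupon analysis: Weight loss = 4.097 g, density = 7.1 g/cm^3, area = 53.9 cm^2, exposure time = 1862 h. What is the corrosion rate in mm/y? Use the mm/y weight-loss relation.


Apply the mm/y weight-loss relation: CR = 87600 * W / (D * A * T)
Numerator: 87600 * 4.097 = 358897.2
Denominator: 7.1 * 53.9 * 1862 = 712568.78
CR = 358897.2 / 712568.78 = 0.50367 mm/y

0.50367 mm/y


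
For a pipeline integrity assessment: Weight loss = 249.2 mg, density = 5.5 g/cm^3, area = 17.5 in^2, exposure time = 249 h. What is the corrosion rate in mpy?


Apply the mpy weight-loss relation: CR = 534 * W / (D * A * T)
Numerator: 534 * 249.2 = 133072.8
Denominator: 5.5 * 17.5 * 249 = 23966.25
CR = 133072.8 / 23966.25 = 5.5525 mpy

5.5525 mpy


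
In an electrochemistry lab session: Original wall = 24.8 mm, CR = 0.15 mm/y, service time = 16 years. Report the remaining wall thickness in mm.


Remaining wall = original − CR × time
t = 24.8 − 0.15*16 = 24.8 − 2.4 = 22.4 mm

22.4 mm


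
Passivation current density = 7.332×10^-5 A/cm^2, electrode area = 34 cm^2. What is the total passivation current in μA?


I = i_pass * A, then convert A → μA (×10^6)
I = 7.332×10^-5 * 34 * 10^6 = 2492.88 μA

2492.88 μA


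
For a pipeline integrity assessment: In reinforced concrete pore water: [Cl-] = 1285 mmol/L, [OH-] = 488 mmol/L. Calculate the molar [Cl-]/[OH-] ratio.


Threshold parameter = [Cl-] / [OH-] (molar basis; both in mmol/L, so units cancel)
Ratio = 1285 / 488 = 2.63

2.63


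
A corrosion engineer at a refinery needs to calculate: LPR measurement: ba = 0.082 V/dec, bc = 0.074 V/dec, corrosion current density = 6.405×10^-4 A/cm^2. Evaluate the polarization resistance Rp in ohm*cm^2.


Apply the Stern-Geary equation: Rp = ba*bc / (2.303*icorr*(ba+bc))
ba*bc = 0.082*0.074 = 0.006068
ba+bc = 0.156; 2.303*icorr*(ba+bc) = 2.303*6.405×10^-4*0.156 = 2.3011115×10^-4
Rp = 0.006068 / 2.3011115×10^-4 = 26.4 ohm*cm^2

26.4 ohm*cm^2


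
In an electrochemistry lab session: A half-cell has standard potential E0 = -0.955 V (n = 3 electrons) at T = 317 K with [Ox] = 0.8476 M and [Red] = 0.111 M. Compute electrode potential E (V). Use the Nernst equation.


Apply the Nernst equation: E = E0 + (RT/nF)*ln([Ox]/[Red])
Step 1: RT/nF = 8.314*317/(3*96485) = 0.00910517 V
Step 2: [Ox]/[Red] = 0.8476/0.111 = 7.636036
Step 3: ln(7.636036) = 2.032879
Step 4: correction = 0.00910517 * 2.032879 = 0.0185 V
E = -0.955 + 0.0185 = -0.9365 V

-0.9365 V


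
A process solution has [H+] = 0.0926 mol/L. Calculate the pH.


pH = −log10[H+]
pH = −log10(0.0926) = 1.03

1.03


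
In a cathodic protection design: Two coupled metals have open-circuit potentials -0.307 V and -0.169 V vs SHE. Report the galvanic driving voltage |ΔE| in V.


Driving voltage is the absolute potential difference.
|ΔE| = |-0.307 − (-0.169)| = 0.138 V

0.138 V


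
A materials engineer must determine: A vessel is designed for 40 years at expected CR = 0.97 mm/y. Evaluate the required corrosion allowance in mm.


Corrosion allowance = CR × design life
CA = 0.97 * 40 = 38.8 mm

38.8 mm


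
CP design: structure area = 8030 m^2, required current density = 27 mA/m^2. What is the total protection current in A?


I = area * current density, then convert mA → A (÷1000)
I = 8030 * 27 / 1000 = 216.81 A

216.81 A


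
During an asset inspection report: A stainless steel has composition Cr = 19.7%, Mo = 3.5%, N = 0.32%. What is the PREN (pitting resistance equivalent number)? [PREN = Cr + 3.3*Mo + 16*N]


Apply the PREN formula: PREN = Cr + 3.3*Mo + 16*N
PREN = 19.7 + 3.3*3.5 + 16*0.32
PREN = 19.7 + 11.55 + 5.12 = 36.37

36.37


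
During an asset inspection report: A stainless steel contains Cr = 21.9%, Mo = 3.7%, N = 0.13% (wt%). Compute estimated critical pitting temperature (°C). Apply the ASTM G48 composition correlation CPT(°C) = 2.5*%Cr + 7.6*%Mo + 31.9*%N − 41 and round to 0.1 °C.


Apply the ASTM G48 empirical CPT estimate: CPT(°C) = 2.5*%Cr + 7.6*%Mo + 31.9*%N − 41
2.5*21.9 = 54.75; 7.6*3.7 = 28.12; 31.9*0.13 = 4.147
CPT = 54.75 + 28.12 + 4.147 − 41 = 46.017 °C
Rounded to 0.1 °C: CPT ≈ 46.0 °C

46.0 °C


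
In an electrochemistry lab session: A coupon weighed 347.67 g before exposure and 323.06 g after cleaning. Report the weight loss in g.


Weight loss = initial − final
WL = 347.67 − 323.06 = 24.61 g

24.61 g


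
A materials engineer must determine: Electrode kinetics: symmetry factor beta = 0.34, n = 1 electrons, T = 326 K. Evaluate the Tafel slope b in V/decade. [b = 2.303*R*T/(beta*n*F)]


Apply the Tafel slope relation: b = 2.303*R*T/(beta*n*F)
Numerator: 2.303 * 8.314 * 326 = 6241.97
Denominator: 0.34 * 1 * 96485 = 32804.9
b = 6241.97 / 32804.9 = 0.1903 V/decade

0.1903 V/decade


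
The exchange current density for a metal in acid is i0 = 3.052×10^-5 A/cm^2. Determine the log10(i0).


i0 = 3.052×10^-5 A/cm^2
log10(i0) = -4.515

-4.515


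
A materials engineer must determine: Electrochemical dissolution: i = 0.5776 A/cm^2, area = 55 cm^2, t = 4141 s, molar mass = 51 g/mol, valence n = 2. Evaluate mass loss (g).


Apply Faraday's law: m = i*A*t*M / (n*F)
Total charge passed Q = i*A*t = 0.5776*55*4141 = 131551.288 C
m = Q*M/(n*F) = 131551.288*51/(2*96485) = 34.76766 g

34.76766 g


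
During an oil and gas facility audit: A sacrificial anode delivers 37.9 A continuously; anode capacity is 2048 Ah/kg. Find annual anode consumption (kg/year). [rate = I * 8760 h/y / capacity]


Annual consumption = current * hours per year / capacity
Rate = 37.9 * 8760 / 2048 = 162.1 kg/year

162.1 kg/year


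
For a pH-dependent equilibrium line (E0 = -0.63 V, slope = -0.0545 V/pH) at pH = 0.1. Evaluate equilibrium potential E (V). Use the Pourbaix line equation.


Apply the Pourbaix line equation: E = E0 + slope*pH
E = -0.63 + (-0.0545)*0.1 = -0.63 + (-0.00545) = -0.63545 V
Rounded to 4 decimal places: E = -0.6355 V

-0.6355 V


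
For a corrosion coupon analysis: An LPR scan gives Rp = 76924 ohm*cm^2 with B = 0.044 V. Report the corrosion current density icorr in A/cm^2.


Apply the Stern-Geary relation: icorr = B / Rp
icorr = 0.044 / 76924 = 5.72×10^-7 A/cm^2

5.72×10^-7 A/cm^2


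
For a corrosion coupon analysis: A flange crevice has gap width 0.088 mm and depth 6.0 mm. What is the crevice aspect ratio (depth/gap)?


Aspect ratio = depth / gap
Ratio = 6.0 / 0.088 = 68.2

68.2


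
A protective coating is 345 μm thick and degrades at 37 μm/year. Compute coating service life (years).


Service life = thickness / degradation rate
Life = 345 / 37 = 9.3 years

9.3 years


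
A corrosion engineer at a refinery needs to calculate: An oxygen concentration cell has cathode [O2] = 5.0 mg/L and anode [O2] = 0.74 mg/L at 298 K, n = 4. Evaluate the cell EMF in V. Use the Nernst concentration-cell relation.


Apply the Nernst concentration-cell relation: E = (RT/nF)*ln(C_cathode/C_anode)
RT/nF = 8.314*298/(4*96485) = 0.00641958 V
ln(5.0/0.74) = 1.91054
E = 0.00641958 * 1.91054 = 0.01226 V

0.01226 V


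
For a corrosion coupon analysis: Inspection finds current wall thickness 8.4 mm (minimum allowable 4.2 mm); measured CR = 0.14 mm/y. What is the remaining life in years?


Apply the remaining-life relation: RL = (t_current − t_min) / CR
RL = (8.4 − 4.2) / 0.14 = 4.2 / 0.14 = 30.0 years

30.0 years


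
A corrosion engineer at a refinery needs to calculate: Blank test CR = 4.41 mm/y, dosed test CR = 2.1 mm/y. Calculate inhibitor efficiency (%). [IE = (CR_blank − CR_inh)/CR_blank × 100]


Apply the inhibitor-efficiency definition: IE = (CR_blank − CR_inh)/CR_blank × 100
IE = (4.41 − 2.1) / 4.41 × 100
IE = 2.31 / 4.41 × 100 = 52.4 %

52.4 %


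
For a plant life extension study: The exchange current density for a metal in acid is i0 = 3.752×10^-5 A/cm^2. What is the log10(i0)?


i0 = 3.752×10^-5 A/cm^2
log10(i0) = -4.426

-4.426


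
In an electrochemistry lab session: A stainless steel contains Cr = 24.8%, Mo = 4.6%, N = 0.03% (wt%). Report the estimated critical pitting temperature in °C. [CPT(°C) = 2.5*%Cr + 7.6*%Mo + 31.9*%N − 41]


Apply the ASTM G48 empirical CPT estimate: CPT(°C) = 2.5*%Cr + 7.6*%Mo + 31.9*%N − 41
2.5*24.8 = 62; 7.6*4.6 = 34.96; 31.9*0.03 = 0.957
CPT = 62 + 34.96 + 0.957 − 41 = 56.917 °C
Rounded to 0.1 °C: CPT ≈ 56.9 °C

56.9 °C


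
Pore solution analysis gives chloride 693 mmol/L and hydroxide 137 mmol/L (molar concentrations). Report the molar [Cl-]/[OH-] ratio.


Threshold parameter = [Cl-] / [OH-] (molar basis; both in mmol/L, so units cancel)
Ratio = 693 / 137 = 5.06

5.06


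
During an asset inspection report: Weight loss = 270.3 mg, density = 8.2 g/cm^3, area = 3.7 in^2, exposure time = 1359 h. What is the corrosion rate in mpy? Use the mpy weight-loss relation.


Apply the mpy weight-loss relation: CR = 534 * W / (D * A * T)
Numerator: 534 * 270.3 = 144340.2
Denominator: 8.2 * 3.7 * 1359 = 41232.06
CR = 144340.2 / 41232.06 = 3.5007 mpy

3.5007 mpy


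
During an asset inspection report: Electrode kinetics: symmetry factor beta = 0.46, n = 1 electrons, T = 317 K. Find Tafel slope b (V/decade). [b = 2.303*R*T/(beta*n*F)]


Apply the Tafel slope relation: b = 2.303*R*T/(beta*n*F)
Numerator: 2.303 * 8.314 * 317 = 6069.64
Denominator: 0.46 * 1 * 96485 = 44383.1
b = 6069.64 / 44383.1 = 0.1368 V/decade

0.1368 V/decade


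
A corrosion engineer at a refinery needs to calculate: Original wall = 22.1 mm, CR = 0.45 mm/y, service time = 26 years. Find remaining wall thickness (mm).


Remaining wall = original − CR × time
t = 22.1 − 0.45*26 = 22.1 − 11.7 = 10.4 mm

10.4 mm


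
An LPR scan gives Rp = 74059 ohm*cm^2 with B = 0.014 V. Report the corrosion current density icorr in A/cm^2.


Apply the Stern-Geary relation: icorr = B / Rp
icorr = 0.014 / 74059 = 1.89×10^-7 A/cm^2

1.89×10^-7 A/cm^2


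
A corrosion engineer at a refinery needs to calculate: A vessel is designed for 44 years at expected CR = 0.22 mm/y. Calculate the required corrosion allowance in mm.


Corrosion allowance = CR × design life
CA = 0.22 * 44 = 9.68 mm

9.68 mm


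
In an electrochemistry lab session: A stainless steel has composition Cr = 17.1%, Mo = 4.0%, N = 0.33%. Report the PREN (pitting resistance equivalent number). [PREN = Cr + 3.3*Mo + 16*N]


Apply the PREN formula: PREN = Cr + 3.3*Mo + 16*N
PREN = 17.1 + 3.3*4.0 + 16*0.33
PREN = 17.1 + 13.2 + 5.28 = 35.58

35.58


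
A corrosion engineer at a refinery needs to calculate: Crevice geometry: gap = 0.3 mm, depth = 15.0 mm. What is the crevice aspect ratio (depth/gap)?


Aspect ratio = depth / gap
Ratio = 15.0 / 0.3 = 50.0

50.0


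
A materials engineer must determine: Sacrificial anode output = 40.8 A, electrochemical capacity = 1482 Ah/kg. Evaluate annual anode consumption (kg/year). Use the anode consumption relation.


Annual consumption = current * hours per year / capacity
Rate = 40.8 * 8760 / 1482 = 241.2 kg/year

241.2 kg/year


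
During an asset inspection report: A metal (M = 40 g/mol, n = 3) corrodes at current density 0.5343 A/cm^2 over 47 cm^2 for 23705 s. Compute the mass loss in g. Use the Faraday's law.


Apply Faraday's law: m = i*A*t*M / (n*F)
Total charge passed Q = i*A*t = 0.5343*47*23705 = 595282.3305 C
m = Q*M/(n*F) = 595282.3305*40/(3*96485) = 82.2625 g

82.2625 g


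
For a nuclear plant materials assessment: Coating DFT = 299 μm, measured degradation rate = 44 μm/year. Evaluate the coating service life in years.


Service life = thickness / degradation rate
Life = 299 / 44 = 6.8 years

6.8 years


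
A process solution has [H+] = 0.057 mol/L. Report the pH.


pH = −log10[H+]
pH = −log10(0.057) = 1.24

1.24


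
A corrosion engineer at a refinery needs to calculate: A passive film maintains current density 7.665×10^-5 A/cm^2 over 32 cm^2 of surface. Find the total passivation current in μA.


I = i_pass * A, then convert A → μA (×10^6)
I = 7.665×10^-5 * 32 * 10^6 = 2452.8 μA

2452.8 μA


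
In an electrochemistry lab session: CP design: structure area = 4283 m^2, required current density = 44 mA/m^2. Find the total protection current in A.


I = area * current density, then convert mA → A (÷1000)
I = 4283 * 44 / 1000 = 188.45 A

188.45 A


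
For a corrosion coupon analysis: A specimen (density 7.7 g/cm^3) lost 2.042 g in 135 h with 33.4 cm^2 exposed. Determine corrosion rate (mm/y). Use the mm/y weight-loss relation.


Apply the mm/y weight-loss relation: CR = 87600 * W / (D * A * T)
Numerator: 87600 * 2.042 = 178879.2
Denominator: 7.7 * 33.4 * 135 = 34719.3
CR = 178879.2 / 34719.3 = 5.152155 mm/y

5.152155 mm/y


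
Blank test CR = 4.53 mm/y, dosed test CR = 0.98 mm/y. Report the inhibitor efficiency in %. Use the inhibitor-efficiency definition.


Apply the inhibitor-efficiency definition: IE = (CR_blank − CR_inh)/CR_blank × 100
IE = (4.53 − 0.98) / 4.53 × 100
IE = 3.55 / 4.53 × 100 = 78.4 %

78.4 %


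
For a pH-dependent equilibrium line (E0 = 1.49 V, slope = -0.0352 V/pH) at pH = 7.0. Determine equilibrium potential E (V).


Apply the Pourbaix line equation: E = E0 + slope*pH
E = 1.49 + (-0.0352)*7.0 = 1.49 + (-0.2464) = 1.2436 V
Rounded to 4 decimal places: E = 1.2436 V

1.2436 V


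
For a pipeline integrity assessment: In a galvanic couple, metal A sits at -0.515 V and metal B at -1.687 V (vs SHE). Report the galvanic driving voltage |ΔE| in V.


Driving voltage is the absolute potential difference.
|ΔE| = |-0.515 − (-1.687)| = 1.172 V

1.172 V


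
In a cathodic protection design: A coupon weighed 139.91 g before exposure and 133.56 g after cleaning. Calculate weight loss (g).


Weight loss = initial − final
WL = 139.91 − 133.56 = 6.35 g

6.35 g


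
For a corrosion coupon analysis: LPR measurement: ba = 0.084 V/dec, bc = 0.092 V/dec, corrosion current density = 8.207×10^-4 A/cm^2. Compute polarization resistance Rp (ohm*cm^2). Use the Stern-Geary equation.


Apply the Stern-Geary equation: Rp = ba*bc / (2.303*icorr*(ba+bc))
ba*bc = 0.084*0.092 = 0.007728
ba+bc = 0.176; 2.303*icorr*(ba+bc) = 2.303*8.207×10^-4*0.176 = 3.3265269×10^-4
Rp = 0.007728 / 3.3265269×10^-4 = 23.23 ohm*cm^2

23.23 ohm*cm^2


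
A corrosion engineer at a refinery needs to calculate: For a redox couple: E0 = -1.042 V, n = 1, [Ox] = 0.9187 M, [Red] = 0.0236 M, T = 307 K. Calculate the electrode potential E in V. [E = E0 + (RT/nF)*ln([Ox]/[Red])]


Apply the Nernst equation: E = E0 + (RT/nF)*ln([Ox]/[Red])
Step 1: RT/nF = 8.314*307/(1*96485) = 0.02645383 V
Step 2: [Ox]/[Red] = 0.9187/0.0236 = 38.927966
Step 3: ln(38.927966) = 3.661713
Step 4: correction = 0.02645383 * 3.661713 = 0.097 V
E = -1.042 + 0.097 = -0.945 V

-0.945 V


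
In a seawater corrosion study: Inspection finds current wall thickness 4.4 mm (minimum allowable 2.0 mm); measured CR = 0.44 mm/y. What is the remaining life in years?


Apply the remaining-life relation: RL = (t_current − t_min) / CR
RL = (4.4 − 2.0) / 0.44 = 2.4 / 0.44 = 5.5 years

5.5 years


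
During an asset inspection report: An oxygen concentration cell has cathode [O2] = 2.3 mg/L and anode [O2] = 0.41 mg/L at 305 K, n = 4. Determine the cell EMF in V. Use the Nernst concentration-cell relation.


Apply the Nernst concentration-cell relation: E = (RT/nF)*ln(C_cathode/C_anode)
RT/nF = 8.314*305/(4*96485) = 0.00657037 V
ln(2.3/0.41) = 1.72451
E = 0.00657037 * 1.72451 = 0.01133 V

0.01133 V


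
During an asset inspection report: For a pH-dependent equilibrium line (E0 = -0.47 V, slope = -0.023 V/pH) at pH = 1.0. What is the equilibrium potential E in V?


Apply the Pourbaix line equation: E = E0 + slope*pH
E = -0.47 + (-0.023)*1.0 = -0.47 + (-0.023) = -0.493 V
Rounded to 3 decimal places: E = -0.493 V

-0.493 V


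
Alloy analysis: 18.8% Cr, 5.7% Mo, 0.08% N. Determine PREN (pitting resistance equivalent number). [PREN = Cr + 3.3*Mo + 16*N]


Apply the PREN formula: PREN = Cr + 3.3*Mo + 16*N
PREN = 18.8 + 3.3*5.7 + 16*0.08
PREN = 18.8 + 18.81 + 1.28 = 38.89

38.89


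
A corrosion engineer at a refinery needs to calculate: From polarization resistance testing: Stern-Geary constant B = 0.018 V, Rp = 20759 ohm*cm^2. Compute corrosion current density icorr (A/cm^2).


Apply the Stern-Geary relation: icorr = B / Rp
icorr = 0.018 / 20759 = 8.671×10^-7 A/cm^2

8.671×10^-7 A/cm^2


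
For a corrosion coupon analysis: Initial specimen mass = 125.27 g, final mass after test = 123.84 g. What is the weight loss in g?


Weight loss = initial − final
WL = 125.27 − 123.84 = 1.43 g

1.43 g


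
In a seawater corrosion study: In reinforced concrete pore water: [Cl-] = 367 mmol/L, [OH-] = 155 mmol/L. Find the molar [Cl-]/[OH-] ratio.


Threshold parameter = [Cl-] / [OH-] (molar basis; both in mmol/L, so units cancel)
Ratio = 367 / 155 = 2.37

2.37


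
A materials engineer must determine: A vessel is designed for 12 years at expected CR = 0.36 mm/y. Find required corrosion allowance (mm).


Corrosion allowance = CR × design life
CA = 0.36 * 12 = 4.32 mm

4.32 mm


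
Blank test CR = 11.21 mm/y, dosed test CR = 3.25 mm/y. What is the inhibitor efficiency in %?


Apply the inhibitor-efficiency definition: IE = (CR_blank − CR_inh)/CR_blank × 100
IE = (11.21 − 3.25) / 11.21 × 100
IE = 7.96 / 11.21 × 100 = 71.0 %

71.0 %


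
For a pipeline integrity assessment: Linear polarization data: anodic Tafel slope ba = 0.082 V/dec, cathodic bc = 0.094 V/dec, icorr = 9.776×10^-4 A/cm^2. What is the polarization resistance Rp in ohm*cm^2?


Apply the Stern-Geary equation: Rp = ba*bc / (2.303*icorr*(ba+bc))
ba*bc = 0.082*0.094 = 0.007708
ba+bc = 0.176; 2.303*icorr*(ba+bc) = 2.303*9.776×10^-4*0.176 = 3.9624865×10^-4
Rp = 0.007708 / 3.9624865×10^-4 = 19.45 ohm*cm^2

19.45 ohm*cm^2


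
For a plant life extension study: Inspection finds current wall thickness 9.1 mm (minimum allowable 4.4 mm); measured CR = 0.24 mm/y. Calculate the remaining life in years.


Apply the remaining-life relation: RL = (t_current − t_min) / CR
RL = (9.1 − 4.4) / 0.24 = 4.7 / 0.24 = 19.6 years

19.6 years


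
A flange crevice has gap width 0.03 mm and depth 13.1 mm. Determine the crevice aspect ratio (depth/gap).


Aspect ratio = depth / gap
Ratio = 13.1 / 0.03 = 436.7

436.7


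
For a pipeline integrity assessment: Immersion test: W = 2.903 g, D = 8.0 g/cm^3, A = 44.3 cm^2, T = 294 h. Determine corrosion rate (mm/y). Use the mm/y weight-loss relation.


Apply the mm/y weight-loss relation: CR = 87600 * W / (D * A * T)
Numerator: 87600 * 2.903 = 254302.8
Denominator: 8.0 * 44.3 * 294 = 104193.6
CR = 254302.8 / 104193.6 = 2.44068 mm/y

2.44068 mm/y


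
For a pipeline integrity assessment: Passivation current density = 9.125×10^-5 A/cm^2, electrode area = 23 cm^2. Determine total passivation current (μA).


I = i_pass * A, then convert A → μA (×10^6)
I = 9.125×10^-5 * 23 * 10^6 = 2098.75 μA

2098.75 μA


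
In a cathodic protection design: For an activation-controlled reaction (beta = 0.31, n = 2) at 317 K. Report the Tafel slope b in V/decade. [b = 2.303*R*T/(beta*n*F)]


Apply the Tafel slope relation: b = 2.303*R*T/(beta*n*F)
Numerator: 2.303 * 8.314 * 317 = 6069.64
Denominator: 0.31 * 2 * 96485 = 59820.7
b = 6069.64 / 59820.7 = 0.1015 V/decade

0.1015 V/decade


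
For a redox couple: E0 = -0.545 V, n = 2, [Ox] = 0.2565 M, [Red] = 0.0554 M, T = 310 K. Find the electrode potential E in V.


Apply the Nernst equation: E = E0 + (RT/nF)*ln([Ox]/[Red])
Step 1: RT/nF = 8.314*310/(2*96485) = 0.01335617 V
Step 2: [Ox]/[Red] = 0.2565/0.0554 = 4.629964
Step 3: ln(4.629964) = 1.532549
Step 4: correction = 0.01335617 * 1.532549 = 0.02 V
E = -0.545 + 0.02 = -0.525 V

-0.525 V


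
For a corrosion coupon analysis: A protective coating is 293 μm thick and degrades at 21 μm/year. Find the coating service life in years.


Service life = thickness / degradation rate
Life = 293 / 21 = 14.0 years

14.0 years


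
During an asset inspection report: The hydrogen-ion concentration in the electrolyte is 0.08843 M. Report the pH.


pH = −log10[H+]
pH = −log10(0.08843) = 1.05

1.05


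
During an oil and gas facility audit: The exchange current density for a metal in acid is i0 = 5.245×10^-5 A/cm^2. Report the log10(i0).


i0 = 5.245×10^-5 A/cm^2
log10(i0) = -4.28

-4.28


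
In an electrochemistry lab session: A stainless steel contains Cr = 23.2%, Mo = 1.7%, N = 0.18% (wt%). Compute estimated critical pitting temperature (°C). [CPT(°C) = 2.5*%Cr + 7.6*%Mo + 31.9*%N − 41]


Apply the ASTM G48 empirical CPT estimate: CPT(°C) = 2.5*%Cr + 7.6*%Mo + 31.9*%N − 41
2.5*23.2 = 58; 7.6*1.7 = 12.92; 31.9*0.18 = 5.742
CPT = 58 + 12.92 + 5.742 − 41 = 35.662 °C
Rounded to 0.1 °C: CPT ≈ 35.7 °C

35.7 °C


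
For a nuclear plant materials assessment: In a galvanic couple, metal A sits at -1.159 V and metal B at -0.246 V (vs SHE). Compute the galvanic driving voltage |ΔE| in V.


Driving voltage is the absolute potential difference.
|ΔE| = |-1.159 − (-0.246)| = 0.913 V

0.913 V


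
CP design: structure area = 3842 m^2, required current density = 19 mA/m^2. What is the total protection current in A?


I = area * current density, then convert mA → A (÷1000)
I = 3842 * 19 / 1000 = 73.0 A

73.0 A


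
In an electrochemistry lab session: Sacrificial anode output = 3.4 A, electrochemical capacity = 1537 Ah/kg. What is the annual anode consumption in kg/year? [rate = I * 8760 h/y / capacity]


Annual consumption = current * hours per year / capacity
Rate = 3.4 * 8760 / 1537 = 19.4 kg/year

19.4 kg/year


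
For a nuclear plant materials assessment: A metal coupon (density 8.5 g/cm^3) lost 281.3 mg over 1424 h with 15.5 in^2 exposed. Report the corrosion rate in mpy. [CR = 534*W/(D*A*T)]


Apply the mpy weight-loss relation: CR = 534 * W / (D * A * T)
Numerator: 534 * 281.3 = 150214.2
Denominator: 8.5 * 15.5 * 1424 = 187612.0
CR = 150214.2 / 187612.0 = 0.801 mpy

0.801 mpy


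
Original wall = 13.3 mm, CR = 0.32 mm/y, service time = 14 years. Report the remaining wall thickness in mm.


Remaining wall = original − CR × time
t = 13.3 − 0.32*14 = 13.3 − 4.48 = 8.82 mm

8.82 mm


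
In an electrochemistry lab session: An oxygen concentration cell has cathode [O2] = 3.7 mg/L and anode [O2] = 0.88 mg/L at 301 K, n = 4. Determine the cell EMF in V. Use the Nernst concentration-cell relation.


Apply the Nernst concentration-cell relation: E = (RT/nF)*ln(C_cathode/C_anode)
RT/nF = 8.314*301/(4*96485) = 0.0064842 V
ln(3.7/0.88) = 1.43617
E = 0.0064842 * 1.43617 = 0.00931 V

0.00931 V


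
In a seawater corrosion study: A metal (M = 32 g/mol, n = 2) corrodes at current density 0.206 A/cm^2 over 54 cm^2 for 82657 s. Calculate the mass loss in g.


Apply Faraday's law: m = i*A*t*M / (n*F)
Total charge passed Q = i*A*t = 0.206*54*82657 = 919476.468 C
m = Q*M/(n*F) = 919476.468*32/(2*96485) = 152.476 g

152.476 g


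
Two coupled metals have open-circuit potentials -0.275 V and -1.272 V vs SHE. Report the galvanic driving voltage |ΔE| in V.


Driving voltage is the absolute potential difference.
|ΔE| = |-0.275 − (-1.272)| = 0.997 V

0.997 V


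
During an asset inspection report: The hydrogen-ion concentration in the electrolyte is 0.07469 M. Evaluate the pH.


pH = −log10[H+]
pH = −log10(0.07469) = 1.13

1.13


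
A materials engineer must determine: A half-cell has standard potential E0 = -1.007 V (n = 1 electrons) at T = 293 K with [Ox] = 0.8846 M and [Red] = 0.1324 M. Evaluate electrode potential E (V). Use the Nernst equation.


Apply the Nernst equation: E = E0 + (RT/nF)*ln([Ox]/[Red])
Step 1: RT/nF = 8.314*293/(1*96485) = 0.02524747 V
Step 2: [Ox]/[Red] = 0.8846/0.1324 = 6.681269
Step 3: ln(6.681269) = 1.899308
Step 4: correction = 0.02524747 * 1.899308 = 0.048 V
E = -1.007 + 0.048 = -0.959 V

-0.959 V


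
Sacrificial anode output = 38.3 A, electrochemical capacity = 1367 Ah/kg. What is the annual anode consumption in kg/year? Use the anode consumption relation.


Annual consumption = current * hours per year / capacity
Rate = 38.3 * 8760 / 1367 = 245.4 kg/year

245.4 kg/year


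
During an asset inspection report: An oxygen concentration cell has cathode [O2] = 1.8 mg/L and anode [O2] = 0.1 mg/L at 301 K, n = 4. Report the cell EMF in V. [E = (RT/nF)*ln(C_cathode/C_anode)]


Apply the Nernst concentration-cell relation: E = (RT/nF)*ln(C_cathode/C_anode)
RT/nF = 8.314*301/(4*96485) = 0.0064842 V
ln(1.8/0.1) = 2.89037
E = 0.0064842 * 2.89037 = 0.01874 V

0.01874 V


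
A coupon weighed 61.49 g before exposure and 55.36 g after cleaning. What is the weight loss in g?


Weight loss = initial − final
WL = 61.49 − 55.36 = 6.13 g

6.13 g


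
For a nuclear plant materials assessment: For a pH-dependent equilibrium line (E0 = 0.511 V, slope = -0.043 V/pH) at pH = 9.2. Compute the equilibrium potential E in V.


Apply the Pourbaix line equation: E = E0 + slope*pH
E = 0.511 + (-0.043)*9.2 = 0.511 + (-0.3956) = 0.1154 V
Rounded to 3 decimal places: E = 0.115 V

0.115 V


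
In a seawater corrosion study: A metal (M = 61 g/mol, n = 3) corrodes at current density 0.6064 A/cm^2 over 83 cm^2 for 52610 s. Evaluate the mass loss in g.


Apply Faraday's law: m = i*A*t*M / (n*F)
Total charge passed Q = i*A*t = 0.6064*83*52610 = 2647924.432 C
m = Q*M/(n*F) = 2647924.432*61/(3*96485) = 558.02591 g

558.02591 g


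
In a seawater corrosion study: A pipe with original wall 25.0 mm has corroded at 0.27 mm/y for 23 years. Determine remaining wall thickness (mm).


Remaining wall = original − CR × time
t = 25.0 − 0.27*23 = 25.0 − 6.21 = 18.79 mm

18.79 mm


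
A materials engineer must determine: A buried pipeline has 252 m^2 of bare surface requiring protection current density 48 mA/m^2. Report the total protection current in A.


I = area * current density, then convert mA → A (÷1000)
I = 252 * 48 / 1000 = 12.1 A

12.1 A


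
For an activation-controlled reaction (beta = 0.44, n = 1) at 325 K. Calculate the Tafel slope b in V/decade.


Apply the Tafel slope relation: b = 2.303*R*T/(beta*n*F)
Numerator: 2.303 * 8.314 * 325 = 6222.82
Denominator: 0.44 * 1 * 96485 = 42453.4
b = 6222.82 / 42453.4 = 0.147 V/decade

0.147 V/decade


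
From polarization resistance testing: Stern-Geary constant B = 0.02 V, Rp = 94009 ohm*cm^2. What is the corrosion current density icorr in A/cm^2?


Apply the Stern-Geary relation: icorr = B / Rp
icorr = 0.02 / 94009 = 2.127×10^-7 A/cm^2

2.127×10^-7 A/cm^2


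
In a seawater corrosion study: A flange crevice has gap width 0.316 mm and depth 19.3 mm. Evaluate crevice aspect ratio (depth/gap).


Aspect ratio = depth / gap
Ratio = 19.3 / 0.316 = 61.1

61.1


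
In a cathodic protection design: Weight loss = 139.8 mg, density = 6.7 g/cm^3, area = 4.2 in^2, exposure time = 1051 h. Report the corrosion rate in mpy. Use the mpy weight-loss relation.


Apply the mpy weight-loss relation: CR = 534 * W / (D * A * T)
Numerator: 534 * 139.8 = 74653.2
Denominator: 6.7 * 4.2 * 1051 = 29575.14
CR = 74653.2 / 29575.14 = 2.5242 mpy

2.5242 mpy


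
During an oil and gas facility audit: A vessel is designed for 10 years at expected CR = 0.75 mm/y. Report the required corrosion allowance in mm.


Corrosion allowance = CR × design life
CA = 0.75 * 10 = 7.5 mm

7.5 mm


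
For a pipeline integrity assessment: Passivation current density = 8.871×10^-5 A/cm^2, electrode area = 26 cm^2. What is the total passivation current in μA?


I = i_pass * A, then convert A → μA (×10^6)
I = 8.871×10^-5 * 26 * 10^6 = 2306.46 μA

2306.46 μA


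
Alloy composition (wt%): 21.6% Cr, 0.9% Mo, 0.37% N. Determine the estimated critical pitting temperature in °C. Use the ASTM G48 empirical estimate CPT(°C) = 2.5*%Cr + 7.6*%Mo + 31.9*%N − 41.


Apply the ASTM G48 empirical CPT estimate: CPT(°C) = 2.5*%Cr + 7.6*%Mo + 31.9*%N − 41
2.5*21.6 = 54; 7.6*0.9 = 6.84; 31.9*0.37 = 11.803
CPT = 54 + 6.84 + 11.803 − 41 = 31.643 °C
Rounded to 0.1 °C: CPT ≈ 31.6 °C

31.6 °C


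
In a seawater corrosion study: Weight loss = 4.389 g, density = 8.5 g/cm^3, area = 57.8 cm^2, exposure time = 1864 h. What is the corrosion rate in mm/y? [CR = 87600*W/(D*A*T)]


Apply the mm/y weight-loss relation: CR = 87600 * W / (D * A * T)
Numerator: 87600 * 4.389 = 384476.4
Denominator: 8.5 * 57.8 * 1864 = 915783.2
CR = 384476.4 / 915783.2 = 0.41983 mm/y

0.41983 mm/y


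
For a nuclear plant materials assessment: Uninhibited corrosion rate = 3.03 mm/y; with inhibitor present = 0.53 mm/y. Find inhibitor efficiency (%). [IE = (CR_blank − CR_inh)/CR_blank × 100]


Apply the inhibitor-efficiency definition: IE = (CR_blank − CR_inh)/CR_blank × 100
IE = (3.03 − 0.53) / 3.03 × 100
IE = 2.5 / 3.03 × 100 = 82.5 %

82.5 %


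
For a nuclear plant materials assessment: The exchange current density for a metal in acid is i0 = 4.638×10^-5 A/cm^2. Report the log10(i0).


i0 = 4.638×10^-5 A/cm^2
log10(i0) = -4.334

-4.334


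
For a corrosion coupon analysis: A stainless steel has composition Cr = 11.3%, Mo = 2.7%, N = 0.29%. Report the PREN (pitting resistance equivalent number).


Apply the PREN formula: PREN = Cr + 3.3*Mo + 16*N
PREN = 11.3 + 3.3*2.7 + 16*0.29
PREN = 11.3 + 8.91 + 4.64 = 24.85

24.85


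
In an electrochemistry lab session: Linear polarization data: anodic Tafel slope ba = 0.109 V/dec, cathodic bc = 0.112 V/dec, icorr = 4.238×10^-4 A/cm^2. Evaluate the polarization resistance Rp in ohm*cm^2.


Apply the Stern-Geary equation: Rp = ba*bc / (2.303*icorr*(ba+bc))
ba*bc = 0.109*0.112 = 0.012208
ba+bc = 0.221; 2.303*icorr*(ba+bc) = 2.303*4.238×10^-4*0.221 = 2.1569852×10^-4
Rp = 0.012208 / 2.1569852×10^-4 = 56.6 ohm*cm^2

56.6 ohm*cm^2


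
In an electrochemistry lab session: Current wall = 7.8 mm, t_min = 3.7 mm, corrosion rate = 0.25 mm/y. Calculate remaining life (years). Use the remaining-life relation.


Apply the remaining-life relation: RL = (t_current − t_min) / CR
RL = (7.8 − 3.7) / 0.25 = 4.1 / 0.25 = 16.4 years

16.4 years


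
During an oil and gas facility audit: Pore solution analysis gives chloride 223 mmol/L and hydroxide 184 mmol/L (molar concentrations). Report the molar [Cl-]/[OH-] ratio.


Threshold parameter = [Cl-] / [OH-] (molar basis; both in mmol/L, so units cancel)
Ratio = 223 / 184 = 1.21

1.21


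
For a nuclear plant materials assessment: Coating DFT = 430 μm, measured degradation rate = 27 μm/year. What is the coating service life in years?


Service life = thickness / degradation rate
Life = 430 / 27 = 15.9 years

15.9 years


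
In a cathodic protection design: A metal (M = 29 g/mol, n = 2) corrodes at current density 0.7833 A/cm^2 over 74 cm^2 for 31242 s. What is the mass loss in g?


Apply Faraday's law: m = i*A*t*M / (n*F)
Total charge passed Q = i*A*t = 0.7833*74*31242 = 1810917.5364 C
m = Q*M/(n*F) = 1810917.5364*29/(2*96485) = 272.1491 g

272.1491 g


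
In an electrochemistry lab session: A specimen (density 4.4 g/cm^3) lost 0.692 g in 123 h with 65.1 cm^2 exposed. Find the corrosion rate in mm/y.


Apply the mm/y weight-loss relation: CR = 87600 * W / (D * A * T)
Numerator: 87600 * 0.692 = 60619.2
Denominator: 4.4 * 65.1 * 123 = 35232.12
CR = 60619.2 / 35232.12 = 1.7206 mm/y

1.7206 mm/y


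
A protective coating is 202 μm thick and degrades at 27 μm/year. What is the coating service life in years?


Service life = thickness / degradation rate
Life = 202 / 27 = 7.5 years

7.5 years


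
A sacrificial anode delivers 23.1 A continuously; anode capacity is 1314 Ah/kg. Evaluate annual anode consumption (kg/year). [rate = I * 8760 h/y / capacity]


Annual consumption = current * hours per year / capacity
Rate = 23.1 * 8760 / 1314 = 154.0 kg/year

154.0 kg/year


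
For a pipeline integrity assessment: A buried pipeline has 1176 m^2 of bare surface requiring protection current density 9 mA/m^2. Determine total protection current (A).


I = area * current density, then convert mA → A (÷1000)
I = 1176 * 9 / 1000 = 10.58 A

10.58 A
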